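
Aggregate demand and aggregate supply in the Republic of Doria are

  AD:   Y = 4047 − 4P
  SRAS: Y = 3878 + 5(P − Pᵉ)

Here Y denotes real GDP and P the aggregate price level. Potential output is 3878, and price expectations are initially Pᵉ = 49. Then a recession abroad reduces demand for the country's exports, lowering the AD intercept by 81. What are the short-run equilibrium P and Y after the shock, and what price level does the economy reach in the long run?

Short run: P = 37, Y = 3818. Long run: P = 22.

AD shifts left: new AD is Y = 3966 − 4P. With Pᵉ = 49, SRAS is Y = 3633 + 5P.
Short run: 3966 − 4P = 3633 + 5P gives 333 = 9P, so P = 37 and Y = 3966 − 4·37 = 3818.
Y = 3818 is below potential 3878; expectations adjust and SRAS shifts right until Y = 3878.
Long run: on the new AD curve, 3878 = 3966 − 4P gives P = 22.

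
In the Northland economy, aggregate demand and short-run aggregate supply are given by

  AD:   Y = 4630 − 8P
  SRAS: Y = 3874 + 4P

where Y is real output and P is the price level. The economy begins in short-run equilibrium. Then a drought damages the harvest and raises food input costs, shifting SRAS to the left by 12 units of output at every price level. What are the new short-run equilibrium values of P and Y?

This is a negative supply shock: SRAS shifts left.
New SRAS: Y = 3862 + 4P.
Set AD = SRAS: 4630 − 8P = 3862 + 4P, so 768 = 12P and P = 64.
Y = 4630 − 8·64 = 4118.

P = 64, Y = 4118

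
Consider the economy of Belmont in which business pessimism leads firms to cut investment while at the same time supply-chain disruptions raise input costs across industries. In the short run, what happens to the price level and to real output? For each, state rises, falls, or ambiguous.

Price level: ambiguous; output: falls

The first event is a negative demand shock: AD shifts left, which by itself pushes P down and Y down.
The second is an adverse supply shock: SRAS shifts left, which by itself pushes P up and Y down.
The two shocks push P in opposite directions, so the effect on P is ambiguous. Both shocks push Y down, so Y falls.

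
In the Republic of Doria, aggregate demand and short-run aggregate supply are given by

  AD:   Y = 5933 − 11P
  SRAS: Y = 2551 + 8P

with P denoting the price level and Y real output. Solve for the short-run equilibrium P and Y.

P = 178, Y = 3975

Set AD = SRAS: 5933 − 11P = 2551 + 8P, so 3382 = 19P and P = 178.
Then Y = 5933 − 11·178 = 3975.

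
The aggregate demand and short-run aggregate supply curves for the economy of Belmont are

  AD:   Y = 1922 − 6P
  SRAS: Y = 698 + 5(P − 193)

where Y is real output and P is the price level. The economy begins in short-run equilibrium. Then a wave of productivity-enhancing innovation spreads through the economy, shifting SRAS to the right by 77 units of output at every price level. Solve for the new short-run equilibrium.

This is a positive supply shock: SRAS shifts right.
New SRAS: Y = 5P − 190.
Set AD = SRAS: 1922 − 6P = 5P − 190, so 2112 = 11P and P = 192.
Y = 1922 − 6·192 = 770.

P = 192, Y = 770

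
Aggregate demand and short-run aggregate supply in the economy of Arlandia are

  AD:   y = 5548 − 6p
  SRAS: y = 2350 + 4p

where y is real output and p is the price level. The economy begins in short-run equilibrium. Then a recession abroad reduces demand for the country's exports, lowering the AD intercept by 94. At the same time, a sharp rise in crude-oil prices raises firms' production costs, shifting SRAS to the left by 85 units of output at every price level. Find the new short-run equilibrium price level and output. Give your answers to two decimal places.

After both shocks: AD is y = 5454 − 6p and SRAS is y = 2265 + 4p.
Setting them equal: 3189 = 10p, so p = 318.90.
Substituting into AD, y = 3540.60.

p = 318.90, y = 3540.60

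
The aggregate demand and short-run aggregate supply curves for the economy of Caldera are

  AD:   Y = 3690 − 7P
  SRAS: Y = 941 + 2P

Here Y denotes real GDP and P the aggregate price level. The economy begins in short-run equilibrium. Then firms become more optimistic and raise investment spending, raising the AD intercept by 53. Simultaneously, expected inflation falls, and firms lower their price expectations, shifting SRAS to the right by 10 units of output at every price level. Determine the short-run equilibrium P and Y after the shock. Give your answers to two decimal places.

After both shocks: AD is Y = 3743 − 7P and SRAS is Y = 951 + 2P.
Setting them equal: 2792 = 9P, so P = 310.22.
Substituting into AD, Y = 1571.44.

P = 310.22, Y = 1571.44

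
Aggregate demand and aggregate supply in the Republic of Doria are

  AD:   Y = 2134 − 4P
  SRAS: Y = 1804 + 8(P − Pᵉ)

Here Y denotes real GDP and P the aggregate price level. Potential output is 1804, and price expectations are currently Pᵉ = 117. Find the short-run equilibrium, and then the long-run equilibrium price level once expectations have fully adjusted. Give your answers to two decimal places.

Short run: P = 105.50, Y = 1712.00. Long run: P = 82.50.

Short run: with Pᵉ = 117, SRAS is Y = 868 + 8P. Setting AD = SRAS gives 1266 = 12P, so P = 105.50 and Y = 2134 − 4P = 1712.00.
Output 1712.00 is below potential 1804, so over time expected prices fall and SRAS shifts right until Y returns to 1804.
Long run: Y = 1804 on the AD curve gives 1804 = 2134 − 4P, so P = 82.50.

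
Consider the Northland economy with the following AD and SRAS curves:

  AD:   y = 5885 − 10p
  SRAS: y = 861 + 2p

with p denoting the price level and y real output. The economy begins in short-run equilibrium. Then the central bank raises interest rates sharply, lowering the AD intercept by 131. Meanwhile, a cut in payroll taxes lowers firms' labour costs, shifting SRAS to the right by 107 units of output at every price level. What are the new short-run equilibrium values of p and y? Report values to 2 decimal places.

After both shocks: AD is y = 5754 − 10p and SRAS is y = 968 + 2p.
Setting them equal: 4786 = 12p, so p = 398.83.
Substituting into AD, y = 1765.67.

p = 398.83, y = 1765.67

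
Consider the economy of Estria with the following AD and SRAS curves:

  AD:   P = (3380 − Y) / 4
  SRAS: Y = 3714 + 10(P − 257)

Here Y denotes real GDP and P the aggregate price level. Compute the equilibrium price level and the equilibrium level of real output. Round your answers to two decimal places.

Write SRAS as Y = 3714 + 10P − 2570 = 1144 + 10P.
Rearrange AD to Y = 3380 − 4P.
Set AD = SRAS: 3380 − 4P = 1144 + 10P, so 2236 = 14P and P = 159.71.
Substituting into AD, Y = 3380 − 4P = 2741.14.

P = 159.71, Y = 2741.14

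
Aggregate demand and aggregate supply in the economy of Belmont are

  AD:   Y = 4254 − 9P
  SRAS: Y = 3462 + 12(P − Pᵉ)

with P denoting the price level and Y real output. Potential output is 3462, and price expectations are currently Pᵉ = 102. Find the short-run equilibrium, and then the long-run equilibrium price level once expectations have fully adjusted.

Short run: with Pᵉ = 102, SRAS is Y = 2238 + 12P. Setting AD = SRAS gives 2016 = 21P, so P = 96 and Y = 4254 − 9·96 = 3390.
Output 3390 is below potential 3462, so over time expected prices fall and SRAS shifts right until Y returns to 3462.
Long run: Y = 3462 on the AD curve gives 3462 = 4254 − 9P, so P = 88.

Short run: P = 96, Y = 3390. Long run: P = 88.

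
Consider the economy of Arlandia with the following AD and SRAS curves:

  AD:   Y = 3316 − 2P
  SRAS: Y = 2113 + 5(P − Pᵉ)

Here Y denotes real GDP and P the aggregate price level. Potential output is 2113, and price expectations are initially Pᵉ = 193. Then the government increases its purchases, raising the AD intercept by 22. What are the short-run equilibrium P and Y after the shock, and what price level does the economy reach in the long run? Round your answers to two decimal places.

AD shifts right: new AD is Y = 3338 − 2P. With Pᵉ = 193, SRAS is Y = 1148 + 5P.
Short run: 3338 − 2P = 1148 + 5P gives 2190 = 7P, so P = 312.86 and Y = 3338 − 2P = 2712.29.
Y = 2712.29 is above potential 2113; expectations adjust and SRAS shifts left until Y = 2113.
Long run: on the new AD curve, 2113 = 3338 − 2P gives P = 612.50.

Short run: P = 312.86, Y = 2712.29. Long run: P = 612.50.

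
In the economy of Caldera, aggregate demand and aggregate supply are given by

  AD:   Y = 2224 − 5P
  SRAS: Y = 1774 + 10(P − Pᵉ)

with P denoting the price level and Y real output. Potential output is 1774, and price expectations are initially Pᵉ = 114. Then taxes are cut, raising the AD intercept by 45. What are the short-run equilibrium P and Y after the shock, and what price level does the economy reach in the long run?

AD shifts right: new AD is Y = 2269 − 5P. With Pᵉ = 114, SRAS is Y = 634 + 10P.
Short run: 2269 − 5P = 634 + 10P gives 1635 = 15P, so P = 109 and Y = 2269 − 5·109 = 1724.
Y = 1724 is below potential 1774; expectations adjust and SRAS shifts right until Y = 1774.
Long run: on the new AD curve, 1774 = 2269 − 5P gives P = 99.

Short run: P = 109, Y = 1724. Long run: P = 99.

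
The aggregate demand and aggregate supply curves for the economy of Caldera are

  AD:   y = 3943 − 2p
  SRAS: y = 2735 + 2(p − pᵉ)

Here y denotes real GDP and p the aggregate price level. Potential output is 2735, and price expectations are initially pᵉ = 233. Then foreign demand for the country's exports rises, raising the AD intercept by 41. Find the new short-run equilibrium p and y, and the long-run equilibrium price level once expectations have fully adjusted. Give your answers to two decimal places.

Short run: p = 428.75, y = 3126.50. Long run: p = 624.50.

AD shifts right: new AD is y = 3984 − 2p. With pᵉ = 233, SRAS is y = 2269 + 2p.
Short run: 3984 − 2p = 2269 + 2p gives 1715 = 4p, so p = 428.75 and y = 3984 − 2p = 3126.50.
y = 3126.50 is above potential 2735; expectations adjust and SRAS shifts left until y = 2735.
Long run: on the new AD curve, 2735 = 3984 − 2p gives p = 624.50.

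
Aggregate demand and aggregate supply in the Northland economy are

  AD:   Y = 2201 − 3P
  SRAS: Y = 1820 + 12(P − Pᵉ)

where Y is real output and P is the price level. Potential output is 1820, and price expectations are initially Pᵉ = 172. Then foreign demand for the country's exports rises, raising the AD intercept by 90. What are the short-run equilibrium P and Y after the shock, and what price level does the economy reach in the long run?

Short run: P = 169, Y = 1784. Long run: P = 157.

AD shifts right: new AD is Y = 2291 − 3P. With Pᵉ = 172, SRAS is Y = 12P − 244.
Short run: 2291 − 3P = 12P − 244 gives 2535 = 15P, so P = 169 and Y = 2291 − 3·169 = 1784.
Y = 1784 is below potential 1820; expectations adjust and SRAS shifts right until Y = 1820.
Long run: on the new AD curve, 1820 = 2291 − 3P gives P = 157.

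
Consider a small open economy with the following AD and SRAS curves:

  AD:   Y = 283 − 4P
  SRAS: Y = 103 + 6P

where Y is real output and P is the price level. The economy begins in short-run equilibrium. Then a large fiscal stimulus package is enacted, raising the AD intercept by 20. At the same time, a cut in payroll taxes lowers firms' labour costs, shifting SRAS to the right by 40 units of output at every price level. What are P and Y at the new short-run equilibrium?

P = 16, Y = 239

After both shocks: AD is Y = 303 − 4P and SRAS is Y = 143 + 6P.
Setting them equal: 160 = 10P, so P = 16.
Y = 303 − 4·16 = 239.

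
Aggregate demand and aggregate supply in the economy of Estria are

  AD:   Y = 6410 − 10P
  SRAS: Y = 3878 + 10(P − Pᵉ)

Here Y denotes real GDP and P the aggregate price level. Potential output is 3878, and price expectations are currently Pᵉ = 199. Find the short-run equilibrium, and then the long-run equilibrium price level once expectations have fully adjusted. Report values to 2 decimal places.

Short run: with Pᵉ = 199, SRAS is Y = 1888 + 10P. Setting AD = SRAS gives 4522 = 20P, so P = 226.10 and Y = 6410 − 10P = 4149.00.
Output 4149.00 is above potential 3878, so over time expected prices rise and SRAS shifts left until Y returns to 3878.
Long run: Y = 3878 on the AD curve gives 3878 = 6410 − 10P, so P = 253.20.

Short run: P = 226.10, Y = 4149.00. Long run: P = 253.20.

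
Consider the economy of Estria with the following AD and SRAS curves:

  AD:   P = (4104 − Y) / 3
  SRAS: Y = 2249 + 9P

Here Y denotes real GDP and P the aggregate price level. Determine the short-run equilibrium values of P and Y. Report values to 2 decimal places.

P = 154.58, Y = 3640.25

Rearrange AD to Y = 4104 − 3P.
Set AD = SRAS: 4104 − 3P = 2249 + 9P, so 1855 = 12P and P = 154.58.
Substituting into AD, Y = 4104 − 3P = 3640.25.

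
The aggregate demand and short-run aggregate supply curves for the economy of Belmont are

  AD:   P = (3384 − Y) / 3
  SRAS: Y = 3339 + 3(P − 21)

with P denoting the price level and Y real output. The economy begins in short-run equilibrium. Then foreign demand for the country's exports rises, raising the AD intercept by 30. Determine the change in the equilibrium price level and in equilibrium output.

This is a positive demand shock: AD shifts right.
New AD: Y = 3414 − 3P.
SRAS can be written Y = 3276 + 3P.
Set AD = SRAS: 3414 − 3P = 3276 + 3P, so 138 = 6P and P = 23.
Y = 3414 − 3·23 = 3345.
Initially P = 18, Y = 3330, so ΔP = +5 and ΔY = +15.

ΔP = +5, ΔY = +15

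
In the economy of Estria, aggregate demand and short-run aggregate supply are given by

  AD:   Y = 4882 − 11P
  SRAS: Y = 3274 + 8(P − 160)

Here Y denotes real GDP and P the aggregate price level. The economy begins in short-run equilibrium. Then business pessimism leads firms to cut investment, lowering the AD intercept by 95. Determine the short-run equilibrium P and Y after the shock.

P = 147, Y = 3170

This is a negative demand shock: AD shifts left.
New AD: Y = 4787 − 11P.
SRAS can be written Y = 1994 + 8P.
Set AD = SRAS: 4787 − 11P = 1994 + 8P, so 2793 = 19P and P = 147.
Y = 4787 − 11·147 = 3170.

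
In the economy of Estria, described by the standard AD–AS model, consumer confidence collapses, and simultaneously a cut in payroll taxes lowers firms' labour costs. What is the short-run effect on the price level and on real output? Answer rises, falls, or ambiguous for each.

The first event is a negative demand shock: AD shifts left, which by itself pushes P down and Y down.
The second is a favourable supply shock: SRAS shifts right, which by itself pushes P down and Y up.
Both shocks push P down, so P falls. The two shocks push Y in opposite directions, so the effect on Y is ambiguous.

Price level: falls; output: ambiguous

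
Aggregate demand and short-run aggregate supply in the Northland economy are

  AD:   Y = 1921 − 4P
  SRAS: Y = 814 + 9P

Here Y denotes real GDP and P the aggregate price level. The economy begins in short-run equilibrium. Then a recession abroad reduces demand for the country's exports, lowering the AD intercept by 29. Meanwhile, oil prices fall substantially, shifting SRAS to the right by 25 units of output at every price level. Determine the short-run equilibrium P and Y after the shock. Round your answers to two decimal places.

P = 81.00, Y = 1568.00

After both shocks: AD is Y = 1892 − 4P and SRAS is Y = 839 + 9P.
Setting them equal: 1053 = 13P, so P = 81.00.
Substituting into AD, Y = 1568.00.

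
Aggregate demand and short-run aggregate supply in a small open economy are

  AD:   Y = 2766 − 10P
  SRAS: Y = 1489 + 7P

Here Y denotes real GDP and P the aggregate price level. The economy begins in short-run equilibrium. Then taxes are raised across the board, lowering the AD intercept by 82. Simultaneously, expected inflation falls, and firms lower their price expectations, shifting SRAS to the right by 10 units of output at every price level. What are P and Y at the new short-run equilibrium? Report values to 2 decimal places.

After both shocks: AD is Y = 2684 − 10P and SRAS is Y = 1499 + 7P.
Setting them equal: 1185 = 17P, so P = 69.71.
Substituting into AD, Y = 1986.94.

P = 69.71, Y = 1986.94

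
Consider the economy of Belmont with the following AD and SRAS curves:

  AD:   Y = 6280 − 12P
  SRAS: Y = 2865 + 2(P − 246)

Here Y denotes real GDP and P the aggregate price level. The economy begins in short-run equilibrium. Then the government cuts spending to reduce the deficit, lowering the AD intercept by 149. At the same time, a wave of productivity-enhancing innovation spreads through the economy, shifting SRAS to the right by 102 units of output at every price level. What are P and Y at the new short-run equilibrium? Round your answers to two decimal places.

P = 261.14, Y = 2997.29

After both shocks: AD is Y = 6131 − 12P and SRAS is Y = 2475 + 2P.
Setting them equal: 3656 = 14P, so P = 261.14.
Substituting into AD, Y = 2997.29.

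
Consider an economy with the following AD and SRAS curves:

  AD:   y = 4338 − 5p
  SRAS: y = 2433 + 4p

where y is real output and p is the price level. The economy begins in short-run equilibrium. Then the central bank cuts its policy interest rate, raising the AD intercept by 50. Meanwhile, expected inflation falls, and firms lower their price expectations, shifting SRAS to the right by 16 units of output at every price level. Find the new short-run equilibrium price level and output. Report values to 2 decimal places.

p = 215.44, y = 3310.78

After both shocks: AD is y = 4388 − 5p and SRAS is y = 2449 + 4p.
Setting them equal: 1939 = 9p, so p = 215.44.
Substituting into AD, y = 3310.78.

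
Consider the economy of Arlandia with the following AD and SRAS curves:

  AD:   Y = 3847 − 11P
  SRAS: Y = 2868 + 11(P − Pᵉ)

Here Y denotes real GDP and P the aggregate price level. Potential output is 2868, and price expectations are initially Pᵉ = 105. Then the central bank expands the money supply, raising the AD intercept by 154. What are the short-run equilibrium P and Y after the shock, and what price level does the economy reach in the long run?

Short run: P = 104, Y = 2857. Long run: P = 103.

AD shifts right: new AD is Y = 4001 − 11P. With Pᵉ = 105, SRAS is Y = 1713 + 11P.
Short run: 4001 − 11P = 1713 + 11P gives 2288 = 22P, so P = 104 and Y = 4001 − 11·104 = 2857.
Y = 2857 is below potential 2868; expectations adjust and SRAS shifts right until Y = 2868.
Long run: on the new AD curve, 2868 = 4001 − 11P gives P = 103.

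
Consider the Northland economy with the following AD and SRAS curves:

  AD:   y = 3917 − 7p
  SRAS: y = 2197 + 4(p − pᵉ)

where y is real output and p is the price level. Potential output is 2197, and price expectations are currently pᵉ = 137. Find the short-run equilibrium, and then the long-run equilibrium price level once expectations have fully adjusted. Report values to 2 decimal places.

Short run: with pᵉ = 137, SRAS is y = 1649 + 4p. Setting AD = SRAS gives 2268 = 11p, so p = 206.18 and y = 3917 − 7p = 2473.73.
Output 2473.73 is above potential 2197, so over time expected prices rise and SRAS shifts left until y returns to 2197.
Long run: y = 2197 on the AD curve gives 2197 = 3917 − 7p, so p = 245.71.

Short run: p = 206.18, y = 2473.73. Long run: p = 245.71.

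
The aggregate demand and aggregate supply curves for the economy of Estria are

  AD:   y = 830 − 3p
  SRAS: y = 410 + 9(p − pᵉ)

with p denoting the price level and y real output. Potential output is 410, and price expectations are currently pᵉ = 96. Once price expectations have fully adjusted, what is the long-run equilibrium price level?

Short run: with pᵉ = 96, SRAS is y = 9p − 454. Setting AD = SRAS gives 1284 = 12p, so p = 107 and y = 830 − 3·107 = 509.
Output 509 is above potential 410, so over time expected prices rise and SRAS shifts left until y returns to 410.
Long run: y = 410 on the AD curve gives 410 = 830 − 3p, so p = 140.

Long-run p = 140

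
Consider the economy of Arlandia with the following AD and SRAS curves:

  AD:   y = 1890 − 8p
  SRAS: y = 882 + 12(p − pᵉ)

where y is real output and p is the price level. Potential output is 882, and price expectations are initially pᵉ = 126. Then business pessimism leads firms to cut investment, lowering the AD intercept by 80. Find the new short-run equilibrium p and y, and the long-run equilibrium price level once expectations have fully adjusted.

AD shifts left: new AD is y = 1810 − 8p. With pᵉ = 126, SRAS is y = 12p − 630.
Short run: 1810 − 8p = 12p − 630 gives 2440 = 20p, so p = 122 and y = 1810 − 8·122 = 834.
y = 834 is below potential 882; expectations adjust and SRAS shifts right until y = 882.
Long run: on the new AD curve, 882 = 1810 − 8p gives p = 116.

Short run: p = 122, y = 834. Long run: p = 116.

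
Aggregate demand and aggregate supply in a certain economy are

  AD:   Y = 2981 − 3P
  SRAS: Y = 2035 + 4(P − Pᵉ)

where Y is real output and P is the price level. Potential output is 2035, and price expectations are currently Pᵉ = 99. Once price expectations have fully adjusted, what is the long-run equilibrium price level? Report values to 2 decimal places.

Short run: with Pᵉ = 99, SRAS is Y = 1639 + 4P. Setting AD = SRAS gives 1342 = 7P, so P = 191.71 and Y = 2981 − 3P = 2405.86.
Output 2405.86 is above potential 2035, so over time expected prices rise and SRAS shifts left until Y returns to 2035.
Long run: Y = 2035 on the AD curve gives 2035 = 2981 − 3P, so P = 315.33.

Long-run P = 315.33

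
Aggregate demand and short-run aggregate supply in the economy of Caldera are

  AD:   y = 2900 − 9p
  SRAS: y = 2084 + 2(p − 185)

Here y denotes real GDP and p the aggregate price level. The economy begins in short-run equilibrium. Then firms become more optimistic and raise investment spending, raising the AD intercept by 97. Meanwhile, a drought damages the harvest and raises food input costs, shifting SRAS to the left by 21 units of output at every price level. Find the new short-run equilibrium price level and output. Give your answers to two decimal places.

After both shocks: AD is y = 2997 − 9p and SRAS is y = 1693 + 2p.
Setting them equal: 1304 = 11p, so p = 118.55.
Substituting into AD, y = 1930.09.

p = 118.55, y = 1930.09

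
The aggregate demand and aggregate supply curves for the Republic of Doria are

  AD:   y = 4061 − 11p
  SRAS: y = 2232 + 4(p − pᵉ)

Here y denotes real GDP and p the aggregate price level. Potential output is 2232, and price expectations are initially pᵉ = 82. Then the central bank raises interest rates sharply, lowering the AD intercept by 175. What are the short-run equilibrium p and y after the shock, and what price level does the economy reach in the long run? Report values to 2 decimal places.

AD shifts left: new AD is y = 3886 − 11p. With pᵉ = 82, SRAS is y = 1904 + 4p.
Short run: 3886 − 11p = 1904 + 4p gives 1982 = 15p, so p = 132.13 and y = 3886 − 11p = 2432.53.
y = 2432.53 is above potential 2232; expectations adjust and SRAS shifts left until y = 2232.
Long run: on the new AD curve, 2232 = 3886 − 11p gives p = 150.36.

Short run: p = 132.13, y = 2432.53. Long run: p = 150.36.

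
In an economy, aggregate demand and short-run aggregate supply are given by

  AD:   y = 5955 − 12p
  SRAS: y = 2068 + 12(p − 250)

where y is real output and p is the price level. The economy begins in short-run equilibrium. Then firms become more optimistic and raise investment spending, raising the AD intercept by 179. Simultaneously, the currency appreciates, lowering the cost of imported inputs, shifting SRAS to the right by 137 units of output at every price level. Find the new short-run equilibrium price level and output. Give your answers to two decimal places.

p = 288.71, y = 2669.50

After both shocks: AD is y = 6134 − 12p and SRAS is y = 12p − 795.
Setting them equal: 6929 = 24p, so p = 288.71.
Substituting into AD, y = 2669.50.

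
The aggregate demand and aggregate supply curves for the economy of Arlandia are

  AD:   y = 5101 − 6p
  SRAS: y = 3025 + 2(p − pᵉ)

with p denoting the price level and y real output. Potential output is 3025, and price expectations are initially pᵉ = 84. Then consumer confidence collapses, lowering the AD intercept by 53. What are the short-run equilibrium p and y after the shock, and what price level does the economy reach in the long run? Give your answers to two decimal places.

Short run: p = 273.88, y = 3404.75. Long run: p = 337.17.

AD shifts left: new AD is y = 5048 − 6p. With pᵉ = 84, SRAS is y = 2857 + 2p.
Short run: 5048 − 6p = 2857 + 2p gives 2191 = 8p, so p = 273.88 and y = 5048 − 6p = 3404.75.
y = 3404.75 is above potential 3025; expectations adjust and SRAS shifts left until y = 3025.
Long run: on the new AD curve, 3025 = 5048 − 6p gives p = 337.17.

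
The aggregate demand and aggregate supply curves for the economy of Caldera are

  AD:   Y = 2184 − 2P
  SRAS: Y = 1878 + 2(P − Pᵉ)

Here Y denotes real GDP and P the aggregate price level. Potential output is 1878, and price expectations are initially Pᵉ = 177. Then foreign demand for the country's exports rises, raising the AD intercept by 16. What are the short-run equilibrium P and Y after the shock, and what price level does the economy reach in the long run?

Short run: P = 169, Y = 1862. Long run: P = 161.

AD shifts right: new AD is Y = 2200 − 2P. With Pᵉ = 177, SRAS is Y = 1524 + 2P.
Short run: 2200 − 2P = 1524 + 2P gives 676 = 4P, so P = 169 and Y = 2200 − 2·169 = 1862.
Y = 1862 is below potential 1878; expectations adjust and SRAS shifts right until Y = 1878.
Long run: on the new AD curve, 1878 = 2200 − 2P gives P = 161.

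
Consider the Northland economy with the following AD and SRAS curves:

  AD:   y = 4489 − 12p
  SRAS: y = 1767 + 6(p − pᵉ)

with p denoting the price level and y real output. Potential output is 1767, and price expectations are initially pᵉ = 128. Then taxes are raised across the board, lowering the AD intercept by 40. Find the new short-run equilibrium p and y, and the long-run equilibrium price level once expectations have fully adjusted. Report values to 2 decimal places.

AD shifts left: new AD is y = 4449 − 12p. With pᵉ = 128, SRAS is y = 999 + 6p.
Short run: 4449 − 12p = 999 + 6p gives 3450 = 18p, so p = 191.67 and y = 4449 − 12p = 2149.00.
y = 2149.00 is above potential 1767; expectations adjust and SRAS shifts left until y = 1767.
Long run: on the new AD curve, 1767 = 4449 − 12p gives p = 223.50.

Short run: p = 191.67, y = 2149.00. Long run: p = 223.50.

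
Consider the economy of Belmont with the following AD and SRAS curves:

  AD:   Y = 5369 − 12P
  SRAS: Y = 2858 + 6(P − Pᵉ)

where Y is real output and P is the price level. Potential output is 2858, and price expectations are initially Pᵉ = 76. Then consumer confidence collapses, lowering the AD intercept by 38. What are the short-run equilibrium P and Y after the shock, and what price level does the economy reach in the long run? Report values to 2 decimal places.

Short run: P = 162.72, Y = 3378.33. Long run: P = 206.08.

AD shifts left: new AD is Y = 5331 − 12P. With Pᵉ = 76, SRAS is Y = 2402 + 6P.
Short run: 5331 − 12P = 2402 + 6P gives 2929 = 18P, so P = 162.72 and Y = 5331 − 12P = 3378.33.
Y = 3378.33 is above potential 2858; expectations adjust and SRAS shifts left until Y = 2858.
Long run: on the new AD curve, 2858 = 5331 − 12P gives P = 206.08.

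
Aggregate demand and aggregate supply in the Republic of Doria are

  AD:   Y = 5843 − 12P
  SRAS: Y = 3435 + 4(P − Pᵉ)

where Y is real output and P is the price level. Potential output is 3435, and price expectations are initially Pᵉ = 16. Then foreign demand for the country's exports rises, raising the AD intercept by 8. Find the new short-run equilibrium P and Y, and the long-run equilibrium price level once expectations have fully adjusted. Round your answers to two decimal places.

Short run: P = 155.00, Y = 3991.00. Long run: P = 201.33.

AD shifts right: new AD is Y = 5851 − 12P. With Pᵉ = 16, SRAS is Y = 3371 + 4P.
Short run: 5851 − 12P = 3371 + 4P gives 2480 = 16P, so P = 155.00 and Y = 5851 − 12P = 3991.00.
Y = 3991.00 is above potential 3435; expectations adjust and SRAS shifts left until Y = 3435.
Long run: on the new AD curve, 3435 = 5851 − 12P gives P = 201.33.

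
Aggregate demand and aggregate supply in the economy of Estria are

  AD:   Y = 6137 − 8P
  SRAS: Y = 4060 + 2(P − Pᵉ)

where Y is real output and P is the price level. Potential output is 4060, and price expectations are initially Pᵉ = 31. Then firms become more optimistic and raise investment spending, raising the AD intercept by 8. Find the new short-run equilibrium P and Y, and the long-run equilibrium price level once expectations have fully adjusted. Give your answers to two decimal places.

AD shifts right: new AD is Y = 6145 − 8P. With Pᵉ = 31, SRAS is Y = 3998 + 2P.
Short run: 6145 − 8P = 3998 + 2P gives 2147 = 10P, so P = 214.70 and Y = 6145 − 8P = 4427.40.
Y = 4427.40 is above potential 4060; expectations adjust and SRAS shifts left until Y = 4060.
Long run: on the new AD curve, 4060 = 6145 − 8P gives P = 260.63.

Short run: P = 214.70, Y = 4427.40. Long run: P = 260.63.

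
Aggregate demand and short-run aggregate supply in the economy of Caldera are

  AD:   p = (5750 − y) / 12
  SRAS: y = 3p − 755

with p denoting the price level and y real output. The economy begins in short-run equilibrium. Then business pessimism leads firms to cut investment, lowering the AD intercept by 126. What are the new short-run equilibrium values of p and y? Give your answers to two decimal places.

This is a negative demand shock: AD shifts left.
New AD: y = 5624 − 12p.
Set AD = SRAS: 5624 − 12p = 3p − 755, so 6379 = 15p and p = 425.27.
Substituting into AD, y = 520.80.

p = 425.27, y = 520.80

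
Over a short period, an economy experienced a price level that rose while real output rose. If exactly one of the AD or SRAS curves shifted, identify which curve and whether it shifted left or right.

P rose and Y rose. An AD shift moves P and Y in the same direction; an SRAS shift moves them in opposite directions.
Here P and Y moved in the same direction, so the AD curve shifted.
Since Y rose, AD shifted right.

AD shifted right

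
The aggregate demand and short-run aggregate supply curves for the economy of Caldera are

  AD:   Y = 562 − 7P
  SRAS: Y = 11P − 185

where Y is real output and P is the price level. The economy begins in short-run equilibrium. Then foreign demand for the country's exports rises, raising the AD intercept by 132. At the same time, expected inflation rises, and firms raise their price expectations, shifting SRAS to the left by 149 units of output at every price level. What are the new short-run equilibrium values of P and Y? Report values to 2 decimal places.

After both shocks: AD is Y = 694 − 7P and SRAS is Y = 11P − 334.
Setting them equal: 1028 = 18P, so P = 57.11.
Substituting into AD, Y = 294.22.

P = 57.11, Y = 294.22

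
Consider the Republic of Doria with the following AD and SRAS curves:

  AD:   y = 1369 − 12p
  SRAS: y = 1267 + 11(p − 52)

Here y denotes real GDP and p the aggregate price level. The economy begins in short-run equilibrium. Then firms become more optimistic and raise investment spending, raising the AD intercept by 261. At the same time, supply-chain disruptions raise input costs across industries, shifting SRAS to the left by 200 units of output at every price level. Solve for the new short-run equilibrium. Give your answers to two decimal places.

After both shocks: AD is y = 1630 − 12p and SRAS is y = 495 + 11p.
Setting them equal: 1135 = 23p, so p = 49.35.
Substituting into AD, y = 1037.83.

p = 49.35, y = 1037.83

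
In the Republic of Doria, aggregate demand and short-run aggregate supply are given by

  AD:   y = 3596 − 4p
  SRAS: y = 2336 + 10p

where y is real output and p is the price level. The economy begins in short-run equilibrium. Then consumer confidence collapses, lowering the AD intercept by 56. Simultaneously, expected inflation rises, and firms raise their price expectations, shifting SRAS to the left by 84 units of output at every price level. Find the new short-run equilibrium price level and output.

After both shocks: AD is y = 3540 − 4p and SRAS is y = 2252 + 10p.
Setting them equal: 1288 = 14p, so p = 92.
y = 3540 − 4·92 = 3172.

p = 92, y = 3172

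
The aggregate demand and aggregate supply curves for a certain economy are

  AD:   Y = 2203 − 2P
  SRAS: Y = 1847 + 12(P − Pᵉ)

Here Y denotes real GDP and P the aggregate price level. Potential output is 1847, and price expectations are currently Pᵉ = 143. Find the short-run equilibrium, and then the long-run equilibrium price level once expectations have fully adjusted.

Short run: P = 148, Y = 1907. Long run: P = 178.

Short run: with Pᵉ = 143, SRAS is Y = 131 + 12P. Setting AD = SRAS gives 2072 = 14P, so P = 148 and Y = 2203 − 2·148 = 1907.
Output 1907 is above potential 1847, so over time expected prices rise and SRAS shifts left until Y returns to 1847.
Long run: Y = 1847 on the AD curve gives 1847 = 2203 − 2P, so P = 178.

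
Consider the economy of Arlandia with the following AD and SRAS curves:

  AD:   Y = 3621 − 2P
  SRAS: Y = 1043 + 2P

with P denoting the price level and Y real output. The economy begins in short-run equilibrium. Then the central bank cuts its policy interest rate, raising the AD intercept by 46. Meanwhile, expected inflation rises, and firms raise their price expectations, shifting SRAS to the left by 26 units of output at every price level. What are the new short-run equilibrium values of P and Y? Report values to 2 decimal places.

P = 662.50, Y = 2342.00

After both shocks: AD is Y = 3667 − 2P and SRAS is Y = 1017 + 2P.
Setting them equal: 2650 = 4P, so P = 662.50.
Substituting into AD, Y = 2342.00.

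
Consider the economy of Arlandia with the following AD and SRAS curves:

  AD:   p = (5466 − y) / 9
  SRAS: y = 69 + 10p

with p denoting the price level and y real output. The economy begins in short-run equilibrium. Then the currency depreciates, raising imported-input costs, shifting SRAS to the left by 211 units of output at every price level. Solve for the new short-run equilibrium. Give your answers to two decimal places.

p = 295.16, y = 2809.58

This is a negative supply shock: SRAS shifts left.
New SRAS: y = 10p − 142.
Set AD = SRAS: 5466 − 9p = 10p − 142, so 5608 = 19p and p = 295.16.
Substituting into AD, y = 2809.58.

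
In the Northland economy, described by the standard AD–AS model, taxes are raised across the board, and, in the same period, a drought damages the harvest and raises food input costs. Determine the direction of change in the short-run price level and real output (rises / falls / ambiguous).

The first event is a negative demand shock: AD shifts left, which by itself pushes P down and Y down.
The second is an adverse supply shock: SRAS shifts left, which by itself pushes P up and Y down.
The two shocks push P in opposite directions, so the effect on P is ambiguous. Both shocks push Y down, so Y falls.

Price level: ambiguous; output: falls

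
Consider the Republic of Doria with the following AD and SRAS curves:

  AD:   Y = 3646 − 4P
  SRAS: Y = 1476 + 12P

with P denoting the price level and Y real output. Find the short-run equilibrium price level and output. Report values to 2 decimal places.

Set AD = SRAS: 3646 − 4P = 1476 + 12P, so 2170 = 16P and P = 135.63.
Substituting into AD, Y = 3646 − 4P = 3103.50.

P = 135.63, Y = 3103.50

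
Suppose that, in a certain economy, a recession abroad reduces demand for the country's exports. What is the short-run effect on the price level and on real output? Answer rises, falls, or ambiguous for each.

Price level: falls; output: falls

This is a negative demand shock: AD shifts left.
Moving along the upward-sloping SRAS curve, P falls and Y falls.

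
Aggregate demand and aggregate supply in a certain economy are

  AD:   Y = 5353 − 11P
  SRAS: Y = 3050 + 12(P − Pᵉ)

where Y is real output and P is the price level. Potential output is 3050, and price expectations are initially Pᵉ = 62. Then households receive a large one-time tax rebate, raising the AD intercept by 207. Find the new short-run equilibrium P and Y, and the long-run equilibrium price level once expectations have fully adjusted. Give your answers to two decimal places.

Short run: P = 141.48, Y = 4003.74. Long run: P = 228.18.

AD shifts right: new AD is Y = 5560 − 11P. With Pᵉ = 62, SRAS is Y = 2306 + 12P.
Short run: 5560 − 11P = 2306 + 12P gives 3254 = 23P, so P = 141.48 and Y = 5560 − 11P = 4003.74.
Y = 4003.74 is above potential 3050; expectations adjust and SRAS shifts left until Y = 3050.
Long run: on the new AD curve, 3050 = 5560 − 11P gives P = 228.18.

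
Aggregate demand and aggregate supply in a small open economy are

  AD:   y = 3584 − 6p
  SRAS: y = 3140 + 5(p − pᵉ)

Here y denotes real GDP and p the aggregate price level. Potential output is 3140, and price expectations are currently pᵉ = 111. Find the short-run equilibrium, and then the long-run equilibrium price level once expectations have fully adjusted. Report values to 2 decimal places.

Short run: with pᵉ = 111, SRAS is y = 2585 + 5p. Setting AD = SRAS gives 999 = 11p, so p = 90.82 and y = 3584 − 6p = 3039.09.
Output 3039.09 is below potential 3140, so over time expected prices fall and SRAS shifts right until y returns to 3140.
Long run: y = 3140 on the AD curve gives 3140 = 3584 − 6p, so p = 74.00.

Short run: p = 90.82, y = 3039.09. Long run: p = 74.00.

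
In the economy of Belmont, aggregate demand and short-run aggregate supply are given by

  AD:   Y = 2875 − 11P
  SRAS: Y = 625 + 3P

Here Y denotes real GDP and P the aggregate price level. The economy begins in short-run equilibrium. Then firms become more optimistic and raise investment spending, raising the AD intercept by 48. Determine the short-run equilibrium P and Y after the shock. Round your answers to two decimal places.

P = 164.14, Y = 1117.43

This is a positive demand shock: AD shifts right.
New AD: Y = 2923 − 11P.
Set AD = SRAS: 2923 − 11P = 625 + 3P, so 2298 = 14P and P = 164.14.
Substituting into AD, Y = 1117.43.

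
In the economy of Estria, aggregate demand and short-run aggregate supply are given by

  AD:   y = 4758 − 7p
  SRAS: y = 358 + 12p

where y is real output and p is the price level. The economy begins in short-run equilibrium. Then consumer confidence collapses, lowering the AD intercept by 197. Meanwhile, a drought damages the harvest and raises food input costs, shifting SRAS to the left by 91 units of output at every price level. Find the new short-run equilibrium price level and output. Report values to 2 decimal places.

After both shocks: AD is y = 4561 − 7p and SRAS is y = 267 + 12p.
Setting them equal: 4294 = 19p, so p = 226.00.
Substituting into AD, y = 2979.00.

p = 226.00, y = 2979.00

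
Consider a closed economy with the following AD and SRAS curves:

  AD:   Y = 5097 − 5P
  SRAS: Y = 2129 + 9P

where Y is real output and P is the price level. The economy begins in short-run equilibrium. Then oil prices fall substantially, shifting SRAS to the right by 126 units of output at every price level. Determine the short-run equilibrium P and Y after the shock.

This is a positive supply shock: SRAS shifts right.
New SRAS: Y = 2255 + 9P.
Set AD = SRAS: 5097 − 5P = 2255 + 9P, so 2842 = 14P and P = 203.
Y = 5097 − 5·203 = 4082.

P = 203, Y = 4082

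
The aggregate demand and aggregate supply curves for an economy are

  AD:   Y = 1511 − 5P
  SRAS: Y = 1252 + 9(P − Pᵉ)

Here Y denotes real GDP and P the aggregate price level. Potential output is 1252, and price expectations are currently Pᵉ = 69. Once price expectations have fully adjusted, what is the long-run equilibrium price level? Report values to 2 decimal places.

Short run: with Pᵉ = 69, SRAS is Y = 631 + 9P. Setting AD = SRAS gives 880 = 14P, so P = 62.86 and Y = 1511 − 5P = 1196.71.
Output 1196.71 is below potential 1252, so over time expected prices fall and SRAS shifts right until Y returns to 1252.
Long run: Y = 1252 on the AD curve gives 1252 = 1511 − 5P, so P = 51.80.

Long-run P = 51.80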